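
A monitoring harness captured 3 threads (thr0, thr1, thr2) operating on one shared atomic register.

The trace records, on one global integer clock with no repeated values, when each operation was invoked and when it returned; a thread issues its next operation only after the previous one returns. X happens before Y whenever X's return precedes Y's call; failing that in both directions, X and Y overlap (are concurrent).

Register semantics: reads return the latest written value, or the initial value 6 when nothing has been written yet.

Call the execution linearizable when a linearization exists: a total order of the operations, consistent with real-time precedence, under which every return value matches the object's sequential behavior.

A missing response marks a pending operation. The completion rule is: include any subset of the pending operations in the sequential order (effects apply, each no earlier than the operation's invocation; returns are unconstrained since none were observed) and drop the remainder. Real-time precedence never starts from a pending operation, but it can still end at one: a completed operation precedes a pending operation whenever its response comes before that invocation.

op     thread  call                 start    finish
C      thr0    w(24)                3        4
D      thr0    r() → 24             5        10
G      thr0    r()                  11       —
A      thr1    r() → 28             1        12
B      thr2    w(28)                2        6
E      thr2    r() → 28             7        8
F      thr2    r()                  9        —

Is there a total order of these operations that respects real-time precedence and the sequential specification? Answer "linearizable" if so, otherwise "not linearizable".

linearizable

a witness: C, D, B, A, E
1. C w(24), leaving value 24
2. D r() → 24, leaving value 24
3. B w(28), leaving value 28
4. A r() → 28, leaving value 28
5. E r() → 28, leaving value 28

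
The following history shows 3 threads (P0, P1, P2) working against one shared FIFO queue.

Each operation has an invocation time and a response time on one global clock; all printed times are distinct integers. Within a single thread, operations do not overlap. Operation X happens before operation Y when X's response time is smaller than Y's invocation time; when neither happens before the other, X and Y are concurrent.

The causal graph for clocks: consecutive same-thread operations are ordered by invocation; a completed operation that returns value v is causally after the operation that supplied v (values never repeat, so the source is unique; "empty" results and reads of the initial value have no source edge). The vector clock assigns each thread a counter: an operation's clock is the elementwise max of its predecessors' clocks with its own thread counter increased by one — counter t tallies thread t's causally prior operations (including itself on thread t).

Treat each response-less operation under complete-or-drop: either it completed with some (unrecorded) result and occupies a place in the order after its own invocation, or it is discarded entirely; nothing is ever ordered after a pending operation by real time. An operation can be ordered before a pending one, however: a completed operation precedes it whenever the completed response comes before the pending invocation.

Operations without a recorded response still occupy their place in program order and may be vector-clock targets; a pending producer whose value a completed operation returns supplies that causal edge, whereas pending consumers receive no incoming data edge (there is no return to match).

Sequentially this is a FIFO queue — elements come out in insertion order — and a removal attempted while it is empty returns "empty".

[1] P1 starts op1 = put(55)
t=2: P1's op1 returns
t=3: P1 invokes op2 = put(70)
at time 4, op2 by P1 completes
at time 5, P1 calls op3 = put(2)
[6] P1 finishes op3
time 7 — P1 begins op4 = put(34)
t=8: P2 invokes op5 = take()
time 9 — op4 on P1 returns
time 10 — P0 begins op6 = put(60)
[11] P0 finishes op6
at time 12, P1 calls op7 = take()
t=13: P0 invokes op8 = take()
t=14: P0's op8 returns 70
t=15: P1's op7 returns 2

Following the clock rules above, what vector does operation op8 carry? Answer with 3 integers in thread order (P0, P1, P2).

(2, 2, 0)

op5 (invocation 8): nothing precedes it; P2's component alone gives (0, 0, 1)
op1 (invocation 1): nothing precedes it; P1's component alone gives (0, 1, 0)
op6 (invocation 10): nothing precedes it; P0's component alone gives (1, 0, 0)
from VC(op1)=(0, 1, 0), op2 (invoked 3) maxes components and bumps P1 → (0, 2, 0)
from VC(op2)=(0, 2, 0), op3 (invoked 5) maxes components and bumps P1 → (0, 3, 0)
from VC(op3)=(0, 3, 0), op4 (invoked 7) maxes components and bumps P1 → (0, 4, 0)
from VC(op2)=(0, 2, 0), VC(op6)=(1, 0, 0), op8 (invoked 13) maxes components and bumps P0 → (2, 2, 0)
from VC(op3)=(0, 3, 0), VC(op4)=(0, 4, 0), op7 (invoked 12) maxes components and bumps P1 → (0, 5, 0)
target: VC(op8) = (2, 2, 0)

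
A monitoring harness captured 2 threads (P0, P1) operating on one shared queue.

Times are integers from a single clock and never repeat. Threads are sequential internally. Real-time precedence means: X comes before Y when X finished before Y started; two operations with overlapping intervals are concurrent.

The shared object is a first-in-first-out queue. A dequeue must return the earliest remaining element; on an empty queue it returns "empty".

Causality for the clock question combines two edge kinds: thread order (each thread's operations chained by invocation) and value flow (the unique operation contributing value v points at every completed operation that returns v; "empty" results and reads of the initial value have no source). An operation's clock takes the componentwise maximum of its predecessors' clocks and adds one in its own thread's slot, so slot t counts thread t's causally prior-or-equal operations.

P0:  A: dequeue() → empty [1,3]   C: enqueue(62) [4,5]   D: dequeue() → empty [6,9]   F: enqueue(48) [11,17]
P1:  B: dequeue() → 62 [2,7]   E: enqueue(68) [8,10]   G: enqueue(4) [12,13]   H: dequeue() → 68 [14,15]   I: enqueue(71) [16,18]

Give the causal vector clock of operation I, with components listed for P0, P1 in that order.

(2, 5)

A, invoked 1, has no incoming edges; only P0's bump applies → (1, 0)
merge at C (invoked 4): VC(A)=(1, 0), own-thread bump on P0 → (2, 0)
merge at B (invoked 2): VC(C)=(2, 0), own-thread bump on P1 → (2, 1)
merge at D (invoked 6): VC(C)=(2, 0), own-thread bump on P0 → (3, 0)
merge at E (invoked 8): VC(B)=(2, 1), own-thread bump on P1 → (2, 2)
merge at F (invoked 11): VC(D)=(3, 0), own-thread bump on P0 → (4, 0)
merge at G (invoked 12): VC(E)=(2, 2), own-thread bump on P1 → (2, 3)
merge at H (invoked 14): VC(E)=(2, 2), VC(G)=(2, 3), own-thread bump on P1 → (2, 4)
merge at I (invoked 16): VC(H)=(2, 4), own-thread bump on P1 → (2, 5)
target: VC(I) = (2, 5)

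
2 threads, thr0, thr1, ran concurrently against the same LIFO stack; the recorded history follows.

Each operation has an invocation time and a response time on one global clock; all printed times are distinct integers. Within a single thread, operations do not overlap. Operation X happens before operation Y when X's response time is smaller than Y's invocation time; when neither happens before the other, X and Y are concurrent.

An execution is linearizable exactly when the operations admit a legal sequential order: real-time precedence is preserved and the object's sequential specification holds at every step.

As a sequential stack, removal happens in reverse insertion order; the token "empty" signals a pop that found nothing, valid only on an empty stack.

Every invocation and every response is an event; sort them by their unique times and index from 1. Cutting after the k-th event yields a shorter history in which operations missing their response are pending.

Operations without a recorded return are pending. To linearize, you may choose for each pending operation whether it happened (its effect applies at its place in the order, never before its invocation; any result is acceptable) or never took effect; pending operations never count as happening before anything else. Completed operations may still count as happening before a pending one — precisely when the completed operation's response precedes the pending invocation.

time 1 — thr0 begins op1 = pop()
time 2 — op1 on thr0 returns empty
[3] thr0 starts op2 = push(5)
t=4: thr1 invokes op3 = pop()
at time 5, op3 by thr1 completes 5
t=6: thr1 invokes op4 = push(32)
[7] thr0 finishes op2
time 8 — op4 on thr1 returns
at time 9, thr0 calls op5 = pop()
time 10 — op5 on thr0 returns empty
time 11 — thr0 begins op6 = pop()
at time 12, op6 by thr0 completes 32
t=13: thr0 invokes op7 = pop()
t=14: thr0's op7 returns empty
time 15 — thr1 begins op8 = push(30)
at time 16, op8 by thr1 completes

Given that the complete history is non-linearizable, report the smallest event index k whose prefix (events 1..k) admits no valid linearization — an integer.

10

a valid linearization of events 1..9 exists, for instance op1, op2, op3, op4:
step 1: op1 pop() → empty — stack <>
step 2: op2 push(5) — stack <5>
step 3: op3 pop() → 5 — stack <>
step 4: op4 push(32) — stack <32>
at event 10 (op5's time-10 response) nothing linearizes any more
e.g. op1, op2, op3, op4, op5: illegal at step 5, since op5 pop() → empty cannot apply there
e.g. op1, op3, op2, op4, op5: illegal at step 2, since op3 pop() → 5 cannot apply there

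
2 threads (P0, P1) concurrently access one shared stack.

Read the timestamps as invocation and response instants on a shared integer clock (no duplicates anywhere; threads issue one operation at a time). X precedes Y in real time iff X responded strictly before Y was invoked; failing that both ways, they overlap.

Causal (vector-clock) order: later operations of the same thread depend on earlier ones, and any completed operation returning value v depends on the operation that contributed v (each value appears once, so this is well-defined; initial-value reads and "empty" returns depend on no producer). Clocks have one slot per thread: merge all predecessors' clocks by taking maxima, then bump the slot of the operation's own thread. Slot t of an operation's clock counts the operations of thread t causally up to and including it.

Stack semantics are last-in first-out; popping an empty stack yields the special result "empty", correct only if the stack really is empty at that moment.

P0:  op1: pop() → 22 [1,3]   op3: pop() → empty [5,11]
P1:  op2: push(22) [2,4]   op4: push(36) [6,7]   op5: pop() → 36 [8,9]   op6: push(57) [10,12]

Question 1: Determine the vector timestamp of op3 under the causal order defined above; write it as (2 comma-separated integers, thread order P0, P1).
(2, 1)

no predecessors for op2 (invoked 2): P1 increments from zero → (0, 1)
from VC(op2)=(0, 1), op4 (invoked 6) maxes components and bumps P1 → (0, 2)
from VC(op2)=(0, 1), op1 (invoked 1) maxes components and bumps P0 → (1, 1)
from VC(op4)=(0, 2), op5 (invoked 8) maxes components and bumps P1 → (0, 3)
from VC(op1)=(1, 1), op3 (invoked 5) maxes components and bumps P0 → (2, 1)
from VC(op5)=(0, 3), op6 (invoked 10) maxes components and bumps P1 → (0, 4)
target: VC(op3) = (2, 1)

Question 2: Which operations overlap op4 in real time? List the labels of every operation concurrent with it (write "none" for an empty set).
op3

concurrent with op4 ([6,7]): every op whose interval crosses 6..7
op1 [1,3]: before
op2 [2,4]: before
op3 [5,11]: concurrent
op5 [8,9]: after
op6 [10,12]: after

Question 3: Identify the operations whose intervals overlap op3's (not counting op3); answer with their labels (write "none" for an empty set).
op4, op5, op6

overlap test against op3 [5,11]: concurrent iff the interval meets 5..11
op1 [1,3]: before
op2 [2,4]: before
op4 [6,7]: concurrent
op5 [8,9]: concurrent
op6 [10,12]: concurrent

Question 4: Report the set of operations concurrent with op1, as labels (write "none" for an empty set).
op2

op1 runs from 1 to 3; window-overlapping ops are concurrent
op2 [2,4]: concurrent
op3 [5,11]: after
op4 [6,7]: after
op5 [8,9]: after
op6 [10,12]: after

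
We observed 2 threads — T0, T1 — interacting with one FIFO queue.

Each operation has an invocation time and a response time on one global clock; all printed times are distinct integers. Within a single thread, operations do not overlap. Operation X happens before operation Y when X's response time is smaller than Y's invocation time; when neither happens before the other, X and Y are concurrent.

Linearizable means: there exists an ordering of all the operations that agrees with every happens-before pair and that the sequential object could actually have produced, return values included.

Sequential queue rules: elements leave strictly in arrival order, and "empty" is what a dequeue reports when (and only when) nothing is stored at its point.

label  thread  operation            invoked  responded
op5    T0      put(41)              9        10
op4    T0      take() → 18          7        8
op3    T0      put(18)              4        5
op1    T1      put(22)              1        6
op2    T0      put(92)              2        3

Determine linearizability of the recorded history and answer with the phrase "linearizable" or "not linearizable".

through event 7 a valid linearization exists; event 8 (op4 responding at time 8) ends that
the 4 completed operations admit 3 real-time orders; each fails the FIFO queue replay
sample order op1, op2, op3, op4 stalls at step 4 — op4 take() → 18 has no legal effect
sample order op2, op1, op3, op4 stalls at step 4 — op4 take() → 18 has no legal effect

not linearizable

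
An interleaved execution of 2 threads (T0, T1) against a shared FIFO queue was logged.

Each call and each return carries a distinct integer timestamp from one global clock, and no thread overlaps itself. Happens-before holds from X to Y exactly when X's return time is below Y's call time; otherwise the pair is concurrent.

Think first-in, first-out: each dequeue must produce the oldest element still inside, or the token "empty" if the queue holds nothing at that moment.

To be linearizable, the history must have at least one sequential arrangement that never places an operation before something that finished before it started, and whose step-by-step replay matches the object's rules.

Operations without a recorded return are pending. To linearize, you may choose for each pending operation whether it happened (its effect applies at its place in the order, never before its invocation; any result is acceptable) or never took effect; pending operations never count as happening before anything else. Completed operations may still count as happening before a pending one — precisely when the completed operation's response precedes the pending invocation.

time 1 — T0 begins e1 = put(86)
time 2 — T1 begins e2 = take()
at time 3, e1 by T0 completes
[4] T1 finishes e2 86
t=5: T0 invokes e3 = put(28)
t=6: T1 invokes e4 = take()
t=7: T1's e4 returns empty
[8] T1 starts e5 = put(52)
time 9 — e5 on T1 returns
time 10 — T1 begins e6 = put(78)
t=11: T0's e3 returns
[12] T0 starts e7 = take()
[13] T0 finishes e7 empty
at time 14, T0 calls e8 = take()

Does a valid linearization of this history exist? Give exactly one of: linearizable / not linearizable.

not linearizable

already the first 13 events (up to e7's response at time 13) admit no linearization; the first 12 still do
real-time-consistent orders of the 6 completed operations: 6 — all fail the FIFO queue replay
every completion of the 1 pending operation (e6) was checked; none linearizes
sample order e1, e2, e3, e4, e5, e7 (pending dropped) stalls at step 4 — e4 take() → empty has no legal effect
sample order e1, e2, e4, e3, e5, e7 (pending dropped) stalls at step 6 — e7 take() → empty has no legal effect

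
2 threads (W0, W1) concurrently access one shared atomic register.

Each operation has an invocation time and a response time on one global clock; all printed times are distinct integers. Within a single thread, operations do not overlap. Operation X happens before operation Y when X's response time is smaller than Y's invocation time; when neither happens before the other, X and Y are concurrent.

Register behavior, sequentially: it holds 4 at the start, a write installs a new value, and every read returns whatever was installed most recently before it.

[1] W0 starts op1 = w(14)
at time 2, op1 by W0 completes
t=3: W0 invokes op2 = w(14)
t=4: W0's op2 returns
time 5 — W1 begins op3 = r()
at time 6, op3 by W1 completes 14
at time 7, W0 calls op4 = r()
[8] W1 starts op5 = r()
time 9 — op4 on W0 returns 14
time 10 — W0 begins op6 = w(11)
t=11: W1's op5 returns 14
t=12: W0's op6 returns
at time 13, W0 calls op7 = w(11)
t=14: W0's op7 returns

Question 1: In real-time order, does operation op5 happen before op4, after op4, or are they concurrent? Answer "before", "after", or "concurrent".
op5 spans [8,11], op4 spans [7,9]
the intervals overlap in both directions

concurrent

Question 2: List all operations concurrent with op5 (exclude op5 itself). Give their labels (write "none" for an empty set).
op5 spans [8,11]: anything still running between times 8 and 11 counts as concurrent
op1 [1,2]: before
op2 [3,4]: before
op3 [5,6]: before
op4 [7,9]: concurrent
op6 [10,12]: concurrent
op7 [13,14]: after

op4, op6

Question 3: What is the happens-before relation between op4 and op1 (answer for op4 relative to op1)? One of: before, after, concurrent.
op4 spans [7,9], op1 spans [1,2]
resp(op1)=2 < inv(op4)=7

after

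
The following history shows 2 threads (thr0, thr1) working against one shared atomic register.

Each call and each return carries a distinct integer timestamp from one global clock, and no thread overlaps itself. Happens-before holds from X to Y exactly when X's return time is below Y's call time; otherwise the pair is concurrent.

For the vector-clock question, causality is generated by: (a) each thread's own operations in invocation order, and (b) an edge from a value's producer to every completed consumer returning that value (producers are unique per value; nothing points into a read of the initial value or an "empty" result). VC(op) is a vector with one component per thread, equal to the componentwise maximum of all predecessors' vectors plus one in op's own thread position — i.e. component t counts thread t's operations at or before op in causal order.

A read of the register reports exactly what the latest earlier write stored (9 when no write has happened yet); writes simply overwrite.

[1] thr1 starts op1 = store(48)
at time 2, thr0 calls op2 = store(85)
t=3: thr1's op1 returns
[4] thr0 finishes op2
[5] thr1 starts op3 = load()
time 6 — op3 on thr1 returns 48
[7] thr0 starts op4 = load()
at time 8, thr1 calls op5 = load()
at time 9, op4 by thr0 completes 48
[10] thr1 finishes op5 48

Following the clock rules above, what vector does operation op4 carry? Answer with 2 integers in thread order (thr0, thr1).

(2, 1)

op1 (invocation 1): nothing precedes it; thr1's component alone gives (0, 1)
op2 (invocation 2): nothing precedes it; thr0's component alone gives (1, 0)
VC(op3, invoked at 5): max of VC(op1)=(0, 1), then +1 on thread thr1 → (0, 2)
VC(op5, invoked at 8): max of VC(op1)=(0, 1), VC(op3)=(0, 2), then +1 on thread thr1 → (0, 3)
VC(op4, invoked at 7): max of VC(op1)=(0, 1), VC(op2)=(1, 0), then +1 on thread thr0 → (2, 1)
target: VC(op4) = (2, 1)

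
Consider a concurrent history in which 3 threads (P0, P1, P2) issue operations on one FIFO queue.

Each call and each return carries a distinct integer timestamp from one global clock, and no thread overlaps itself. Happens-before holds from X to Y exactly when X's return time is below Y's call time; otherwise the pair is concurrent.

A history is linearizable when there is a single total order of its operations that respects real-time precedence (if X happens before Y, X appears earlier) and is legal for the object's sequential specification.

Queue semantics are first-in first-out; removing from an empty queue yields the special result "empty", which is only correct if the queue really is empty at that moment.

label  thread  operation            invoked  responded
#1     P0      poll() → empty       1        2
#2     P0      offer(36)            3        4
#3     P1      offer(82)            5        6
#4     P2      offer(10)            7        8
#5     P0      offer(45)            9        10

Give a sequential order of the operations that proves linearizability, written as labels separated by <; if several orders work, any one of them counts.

#1 < #2 < #3 < #4 < #5

after step 1 (#1 poll() → empty): queue <>
after step 2 (#2 offer(36)): queue <36>
after step 3 (#3 offer(82)): queue <36,82>
after step 4 (#4 offer(10)): queue <36,82,10>
after step 5 (#5 offer(45)): queue <36,82,10,45>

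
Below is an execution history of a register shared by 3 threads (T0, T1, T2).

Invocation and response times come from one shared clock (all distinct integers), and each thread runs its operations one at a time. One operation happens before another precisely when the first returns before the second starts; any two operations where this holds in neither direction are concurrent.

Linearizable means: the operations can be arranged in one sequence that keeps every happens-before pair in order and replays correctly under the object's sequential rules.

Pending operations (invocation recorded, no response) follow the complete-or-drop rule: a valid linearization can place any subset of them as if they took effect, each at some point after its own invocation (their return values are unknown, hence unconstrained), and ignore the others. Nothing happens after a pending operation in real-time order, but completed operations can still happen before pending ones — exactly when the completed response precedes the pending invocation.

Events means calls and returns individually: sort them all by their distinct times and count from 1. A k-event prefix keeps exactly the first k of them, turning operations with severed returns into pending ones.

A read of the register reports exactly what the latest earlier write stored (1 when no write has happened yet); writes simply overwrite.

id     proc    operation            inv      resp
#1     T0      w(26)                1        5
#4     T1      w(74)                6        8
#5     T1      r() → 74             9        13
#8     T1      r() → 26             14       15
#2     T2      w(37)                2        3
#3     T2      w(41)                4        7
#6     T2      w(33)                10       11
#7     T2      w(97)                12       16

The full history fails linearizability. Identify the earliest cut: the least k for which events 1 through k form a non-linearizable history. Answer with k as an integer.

15

events 1..14 are still linearizable — one witness is #1, #2, #3, #4, #5, #6:
step 1: #1 w(26) — value 26
step 2: #2 w(37) — value 37
step 3: #3 w(41) — value 41
step 4: #4 w(74) — value 74
step 5: #5 r() → 74 — value 74
step 6: #6 w(33) — value 33
at event 15 (#8's time-15 response) nothing linearizes any more
include/drop combinations of the 1 pending operation (#7) were all tried; none helps
e.g. #1, #2, #3, #4, #5, #6, #8 (pending dropped): illegal at step 7, since #8 r() → 26 cannot apply there
e.g. #1, #2, #3, #4, #6, #5, #8 (pending dropped): illegal at step 6, since #5 r() → 74 cannot apply there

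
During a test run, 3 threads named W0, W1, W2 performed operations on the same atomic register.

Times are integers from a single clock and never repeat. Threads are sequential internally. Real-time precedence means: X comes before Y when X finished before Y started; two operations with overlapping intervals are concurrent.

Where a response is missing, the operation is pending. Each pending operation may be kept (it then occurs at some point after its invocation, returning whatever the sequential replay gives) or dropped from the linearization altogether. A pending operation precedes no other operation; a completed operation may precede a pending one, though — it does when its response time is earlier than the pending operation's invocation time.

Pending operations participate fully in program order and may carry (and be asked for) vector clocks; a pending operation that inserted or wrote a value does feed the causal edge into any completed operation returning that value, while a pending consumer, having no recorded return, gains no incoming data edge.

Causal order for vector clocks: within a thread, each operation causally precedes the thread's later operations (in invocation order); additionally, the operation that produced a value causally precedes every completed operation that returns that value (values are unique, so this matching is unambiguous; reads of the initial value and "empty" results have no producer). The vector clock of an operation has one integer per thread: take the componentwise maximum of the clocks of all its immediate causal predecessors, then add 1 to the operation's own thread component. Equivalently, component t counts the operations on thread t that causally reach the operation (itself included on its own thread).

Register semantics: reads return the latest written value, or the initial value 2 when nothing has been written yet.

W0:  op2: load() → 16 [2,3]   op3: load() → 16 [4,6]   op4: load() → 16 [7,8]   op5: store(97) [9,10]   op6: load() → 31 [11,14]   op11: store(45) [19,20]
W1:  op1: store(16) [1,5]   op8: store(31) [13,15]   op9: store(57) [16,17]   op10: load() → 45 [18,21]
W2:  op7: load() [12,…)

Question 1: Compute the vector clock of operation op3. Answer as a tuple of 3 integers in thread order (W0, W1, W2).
Answer: (2, 1, 0)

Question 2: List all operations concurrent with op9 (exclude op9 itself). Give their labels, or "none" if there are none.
Answer: op7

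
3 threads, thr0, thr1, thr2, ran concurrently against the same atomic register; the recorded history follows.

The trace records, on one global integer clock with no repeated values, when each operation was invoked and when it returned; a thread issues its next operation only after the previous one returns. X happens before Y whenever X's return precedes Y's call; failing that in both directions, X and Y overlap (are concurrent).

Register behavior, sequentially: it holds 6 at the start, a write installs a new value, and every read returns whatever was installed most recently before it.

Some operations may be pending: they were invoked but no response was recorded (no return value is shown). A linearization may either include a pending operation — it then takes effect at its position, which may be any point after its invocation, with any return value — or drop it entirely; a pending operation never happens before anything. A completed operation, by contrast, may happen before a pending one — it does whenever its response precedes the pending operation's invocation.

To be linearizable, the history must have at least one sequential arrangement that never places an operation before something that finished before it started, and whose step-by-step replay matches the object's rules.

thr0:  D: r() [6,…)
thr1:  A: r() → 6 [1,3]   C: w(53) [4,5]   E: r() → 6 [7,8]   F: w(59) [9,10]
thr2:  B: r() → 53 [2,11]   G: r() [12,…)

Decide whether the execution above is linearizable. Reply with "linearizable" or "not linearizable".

not linearizable

already the first 8 events (up to E's response at time 8) admit no linearization; the first 7 still do
a single order respects real time; the 3 completed atomic register operations fail replay along it
every completion of the 2 pending operations (B, D) was checked; none linearizes
sample order A, C, E (pending dropped) stalls at step 3 — E r() → 6 has no legal effect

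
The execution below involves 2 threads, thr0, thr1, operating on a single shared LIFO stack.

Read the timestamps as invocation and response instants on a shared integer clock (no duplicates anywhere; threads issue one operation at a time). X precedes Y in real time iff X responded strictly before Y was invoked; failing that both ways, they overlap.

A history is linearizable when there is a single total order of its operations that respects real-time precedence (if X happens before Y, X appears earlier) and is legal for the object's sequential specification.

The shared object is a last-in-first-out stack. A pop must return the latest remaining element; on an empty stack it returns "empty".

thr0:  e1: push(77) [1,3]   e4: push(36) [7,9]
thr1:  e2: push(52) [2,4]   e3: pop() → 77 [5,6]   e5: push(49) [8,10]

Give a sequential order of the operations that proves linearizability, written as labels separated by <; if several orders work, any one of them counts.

after step 1 (e2 push(52)): stack <52>
after step 2 (e1 push(77)): stack <52,77>
after step 3 (e3 pop() → 77): stack <52>
after step 4 (e4 push(36)): stack <52,36>
after step 5 (e5 push(49)): stack <52,36,49>

e2 < e1 < e3 < e4 < e5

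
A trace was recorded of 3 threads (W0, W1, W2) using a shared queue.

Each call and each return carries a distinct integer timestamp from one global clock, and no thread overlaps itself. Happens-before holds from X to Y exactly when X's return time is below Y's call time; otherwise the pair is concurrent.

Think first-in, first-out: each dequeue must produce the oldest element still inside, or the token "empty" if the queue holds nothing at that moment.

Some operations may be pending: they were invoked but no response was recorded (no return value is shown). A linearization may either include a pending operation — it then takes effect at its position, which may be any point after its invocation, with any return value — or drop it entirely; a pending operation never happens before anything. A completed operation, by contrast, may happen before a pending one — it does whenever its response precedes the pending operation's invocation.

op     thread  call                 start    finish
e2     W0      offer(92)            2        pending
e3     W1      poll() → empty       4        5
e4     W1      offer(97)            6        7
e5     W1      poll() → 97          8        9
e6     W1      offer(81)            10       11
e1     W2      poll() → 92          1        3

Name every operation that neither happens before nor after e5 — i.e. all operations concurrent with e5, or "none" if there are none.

e5 spans [8,9]: anything still running between times 8 and 9 counts as concurrent
e1 [1,3]: before
e2 [2,…): concurrent
e3 [4,5]: before
e4 [6,7]: before
e6 [10,11]: after

e2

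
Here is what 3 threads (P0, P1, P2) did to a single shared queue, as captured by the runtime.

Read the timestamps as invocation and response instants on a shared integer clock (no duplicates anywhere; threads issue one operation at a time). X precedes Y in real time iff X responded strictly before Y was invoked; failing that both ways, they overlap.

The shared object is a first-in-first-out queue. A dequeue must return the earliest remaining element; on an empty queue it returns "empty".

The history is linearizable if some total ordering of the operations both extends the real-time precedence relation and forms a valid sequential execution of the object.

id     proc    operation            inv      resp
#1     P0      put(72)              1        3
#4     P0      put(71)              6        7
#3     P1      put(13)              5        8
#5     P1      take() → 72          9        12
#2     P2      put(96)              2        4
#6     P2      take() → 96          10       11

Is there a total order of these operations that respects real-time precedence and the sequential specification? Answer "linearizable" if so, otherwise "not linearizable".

linearizable

one valid linearization: #1, #2, #3, #4, #5, #6
after step 1 (#1 put(72)): queue <72>
after step 2 (#2 put(96)): queue <72,96>
after step 3 (#3 put(13)): queue <72,96,13>
after step 4 (#4 put(71)): queue <72,96,13,71>
after step 5 (#5 take() → 72): queue <96,13,71>
after step 6 (#6 take() → 96): queue <13,71>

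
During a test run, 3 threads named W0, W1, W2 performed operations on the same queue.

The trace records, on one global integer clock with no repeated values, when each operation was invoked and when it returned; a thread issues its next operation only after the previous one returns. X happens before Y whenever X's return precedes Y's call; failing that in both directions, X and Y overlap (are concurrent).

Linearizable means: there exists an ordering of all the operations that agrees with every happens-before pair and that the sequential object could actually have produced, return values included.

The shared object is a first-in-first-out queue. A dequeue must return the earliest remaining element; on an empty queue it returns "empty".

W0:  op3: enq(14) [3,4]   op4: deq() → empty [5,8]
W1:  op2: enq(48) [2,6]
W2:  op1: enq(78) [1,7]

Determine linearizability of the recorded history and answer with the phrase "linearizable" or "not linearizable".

prefix check: 1..7 passes, 1..8 fails once op4's time-8 response joins
every one of the 12 real-time-consistent orders over 4 completed queue ops fails the sequential spec
e.g. op1, op2, op3, op4: illegal at step 4, since op4 deq() → empty cannot apply there
e.g. op1, op3, op2, op4: illegal at step 4, since op4 deq() → empty cannot apply there

not linearizable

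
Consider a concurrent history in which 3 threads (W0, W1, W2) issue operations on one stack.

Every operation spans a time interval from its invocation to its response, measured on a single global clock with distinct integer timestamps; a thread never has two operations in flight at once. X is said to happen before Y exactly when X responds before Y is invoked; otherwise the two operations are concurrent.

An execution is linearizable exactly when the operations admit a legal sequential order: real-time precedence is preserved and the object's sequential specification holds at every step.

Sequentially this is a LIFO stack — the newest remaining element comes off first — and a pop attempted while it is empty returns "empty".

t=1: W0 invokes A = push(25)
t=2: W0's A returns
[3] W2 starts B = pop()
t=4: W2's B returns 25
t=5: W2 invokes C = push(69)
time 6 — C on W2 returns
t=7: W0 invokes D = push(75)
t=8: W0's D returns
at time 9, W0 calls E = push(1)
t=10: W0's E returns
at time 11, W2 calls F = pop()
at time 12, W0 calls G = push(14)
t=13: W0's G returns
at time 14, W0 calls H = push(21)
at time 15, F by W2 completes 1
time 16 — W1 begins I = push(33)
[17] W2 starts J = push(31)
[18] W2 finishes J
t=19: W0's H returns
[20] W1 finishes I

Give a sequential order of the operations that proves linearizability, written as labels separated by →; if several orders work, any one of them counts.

after step 1 (A push(25)): stack <25>
after step 2 (B pop() → 25): stack <>
after step 3 (C push(69)): stack <69>
after step 4 (D push(75)): stack <69,75>
after step 5 (E push(1)): stack <69,75,1>
after step 6 (F pop() → 1): stack <69,75>
after step 7 (G push(14)): stack <69,75,14>
after step 8 (H push(21)): stack <69,75,14,21>
after step 9 (I push(33)): stack <69,75,14,21,33>
after step 10 (J push(31)): stack <69,75,14,21,33,31>

A → B → C → D → E → F → G → H → I → J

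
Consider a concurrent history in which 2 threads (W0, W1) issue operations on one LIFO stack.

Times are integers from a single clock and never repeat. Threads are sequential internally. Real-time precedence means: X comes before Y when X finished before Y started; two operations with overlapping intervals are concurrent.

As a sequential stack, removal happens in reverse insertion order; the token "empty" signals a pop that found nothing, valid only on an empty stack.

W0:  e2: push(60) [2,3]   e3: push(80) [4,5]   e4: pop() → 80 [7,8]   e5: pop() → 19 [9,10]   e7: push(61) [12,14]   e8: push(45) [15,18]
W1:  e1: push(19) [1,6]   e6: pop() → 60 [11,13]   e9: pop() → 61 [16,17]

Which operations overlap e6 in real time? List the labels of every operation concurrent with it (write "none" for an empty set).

concurrent with e6 ([11,13]): every op whose interval crosses 11..13
e1 [1,6]: before
e2 [2,3]: before
e3 [4,5]: before
e4 [7,8]: before
e5 [9,10]: before
e7 [12,14]: concurrent
e8 [15,18]: after
e9 [16,17]: after

e7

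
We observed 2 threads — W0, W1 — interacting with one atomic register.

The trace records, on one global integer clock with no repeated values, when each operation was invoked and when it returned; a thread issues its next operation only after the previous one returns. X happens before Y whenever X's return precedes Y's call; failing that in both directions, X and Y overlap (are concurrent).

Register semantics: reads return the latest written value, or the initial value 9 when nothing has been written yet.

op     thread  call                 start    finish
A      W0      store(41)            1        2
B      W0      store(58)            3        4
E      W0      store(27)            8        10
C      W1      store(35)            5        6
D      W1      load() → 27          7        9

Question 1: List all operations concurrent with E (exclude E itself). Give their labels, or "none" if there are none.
D

E spans [8,10]: anything still running between times 8 and 10 counts as concurrent
A [1,2]: before
B [3,4]: before
C [5,6]: before
D [7,9]: concurrent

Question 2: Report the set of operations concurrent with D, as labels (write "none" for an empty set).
E

D runs from 7 to 9; window-overlapping ops are concurrent
A [1,2]: before
B [3,4]: before
C [5,6]: before
E [8,10]: concurrent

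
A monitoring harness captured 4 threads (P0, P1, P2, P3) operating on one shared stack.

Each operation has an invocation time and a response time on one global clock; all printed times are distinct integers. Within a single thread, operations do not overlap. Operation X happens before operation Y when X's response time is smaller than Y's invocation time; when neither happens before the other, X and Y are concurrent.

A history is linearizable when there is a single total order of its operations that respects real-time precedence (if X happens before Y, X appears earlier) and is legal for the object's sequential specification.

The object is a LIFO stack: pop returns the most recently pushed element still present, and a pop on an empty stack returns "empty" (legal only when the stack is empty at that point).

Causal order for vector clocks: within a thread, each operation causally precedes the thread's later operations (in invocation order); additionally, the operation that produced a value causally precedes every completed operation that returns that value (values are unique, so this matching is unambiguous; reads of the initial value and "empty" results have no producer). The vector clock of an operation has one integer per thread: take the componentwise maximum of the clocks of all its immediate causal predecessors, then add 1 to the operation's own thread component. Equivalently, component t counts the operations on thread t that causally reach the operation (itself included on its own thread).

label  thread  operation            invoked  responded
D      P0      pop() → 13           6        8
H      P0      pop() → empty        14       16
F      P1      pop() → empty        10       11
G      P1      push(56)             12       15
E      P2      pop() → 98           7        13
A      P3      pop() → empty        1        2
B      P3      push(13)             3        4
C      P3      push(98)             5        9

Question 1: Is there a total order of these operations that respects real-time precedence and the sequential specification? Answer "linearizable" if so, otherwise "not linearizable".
linearizable

witness order: A, B, C, E, D, F, H, G
after step 1 (A pop() → empty): stack <>
after step 2 (B push(13)): stack <13>
after step 3 (C push(98)): stack <13,98>
after step 4 (E pop() → 98): stack <13>
after step 5 (D pop() → 13): stack <>
after step 6 (F pop() → empty): stack <>
after step 7 (H pop() → empty): stack <>
after step 8 (G push(56)): stack <56>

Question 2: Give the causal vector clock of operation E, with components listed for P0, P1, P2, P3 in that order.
(0, 0, 1, 3)

invoked at 1, A has no predecessors; its own P3 bump gives (0, 0, 0, 1)
invoked at 10, F has no predecessors; its own P1 bump gives (0, 1, 0, 0)
B (invocation 3): componentwise max over VC(A)=(0, 0, 0, 1), +1 at P3, giving (0, 0, 0, 2)
G (invocation 12): componentwise max over VC(F)=(0, 1, 0, 0), +1 at P1, giving (0, 2, 0, 0)
C (invocation 5): componentwise max over VC(B)=(0, 0, 0, 2), +1 at P3, giving (0, 0, 0, 3)
D (invocation 6): componentwise max over VC(B)=(0, 0, 0, 2), +1 at P0, giving (1, 0, 0, 2)
E (invocation 7): componentwise max over VC(C)=(0, 0, 0, 3), +1 at P2, giving (0, 0, 1, 3)
H (invocation 14): componentwise max over VC(D)=(1, 0, 0, 2), +1 at P0, giving (2, 0, 0, 2)
target: VC(E) = (0, 0, 1, 3)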